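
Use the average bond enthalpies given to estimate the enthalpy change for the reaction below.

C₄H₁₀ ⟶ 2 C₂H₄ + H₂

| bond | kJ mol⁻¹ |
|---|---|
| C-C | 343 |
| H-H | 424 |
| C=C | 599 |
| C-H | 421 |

ΔH ≈ +249 kJ

Bonds broken (reactants):
  C-C: 3 × 343 = 1029
  C-H: 10 × 421 = 4210
  Σ(broken) = 5239 kJ
Bonds formed (products):
  C-H: 8 × 421 = 3368
  C=C: 2 × 599 = 1198
  H-H: 1 × 424 = 424
  Σ(formed) = 4990 kJ
ΔH = Σ(broken) − Σ(formed) = 5239 − 4990 = +249 kJ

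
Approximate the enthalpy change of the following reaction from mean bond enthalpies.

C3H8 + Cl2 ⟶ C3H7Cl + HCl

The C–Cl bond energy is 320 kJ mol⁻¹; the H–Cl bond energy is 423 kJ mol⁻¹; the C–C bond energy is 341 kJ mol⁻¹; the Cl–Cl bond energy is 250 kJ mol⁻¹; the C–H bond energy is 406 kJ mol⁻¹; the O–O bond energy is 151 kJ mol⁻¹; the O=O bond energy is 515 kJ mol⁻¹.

Bonds broken (reactants):
  C–C: 2 × 341 = 682
  C–H: 8 × 406 = 3248
  Cl–Cl: 1 × 250 = 250
  Σ(broken) = 4180 kJ
Bonds formed (products):
  C–C: 2 × 341 = 682
  C–Cl: 1 × 320 = 320
  C–H: 7 × 406 = 2842
  H–Cl: 1 × 423 = 423
  Σ(formed) = 4267 kJ
ΔH = Σ(broken) − Σ(formed) = 4180 − 4267 = −87 kJ

ΔH ≈ −87 kJ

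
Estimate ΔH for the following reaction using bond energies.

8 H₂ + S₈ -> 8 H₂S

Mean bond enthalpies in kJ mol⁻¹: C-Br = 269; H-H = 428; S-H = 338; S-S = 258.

ΔH ≈ +80 kJ

Bonds broken (reactants):
  H-H: 8 × 428 = 3424
  S-S: 8 × 258 = 2064
  Σ(broken) = 5488 kJ
Bonds formed (products):
  S-H: 16 × 338 = 5408
  Σ(formed) = 5408 kJ
ΔH = Σ(broken) − Σ(formed) = 5488 − 5408 = +80 kJ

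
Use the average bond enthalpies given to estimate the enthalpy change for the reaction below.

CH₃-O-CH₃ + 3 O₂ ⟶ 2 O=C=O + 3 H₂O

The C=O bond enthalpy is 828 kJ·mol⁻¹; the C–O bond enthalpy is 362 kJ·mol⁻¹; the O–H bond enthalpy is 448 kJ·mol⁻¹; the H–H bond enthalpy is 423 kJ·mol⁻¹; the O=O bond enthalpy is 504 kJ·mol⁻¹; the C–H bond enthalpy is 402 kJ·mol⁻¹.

Bonds broken (reactants):
  C–H: 6 × 402 = 2412
  C–O: 2 × 362 = 724
  O=O: 3 × 504 = 1512
  Σ(broken) = 4648 kJ
Bonds formed (products):
  C=O: 4 × 828 = 3312
  O–H: 6 × 448 = 2688
  Σ(formed) = 6000 kJ
ΔH = Σ(broken) − Σ(formed) = 4648 − 6000 = −1352 kJ

ΔH ≈ −1352 kJ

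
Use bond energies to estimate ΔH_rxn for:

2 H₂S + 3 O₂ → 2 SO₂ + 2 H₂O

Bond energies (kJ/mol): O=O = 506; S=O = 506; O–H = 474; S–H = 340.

ΔH ≈ −1042 kJ

Bonds broken (reactants):
  O=O: 3 × 506 = 1518
  S–H: 4 × 340 = 1360
  Σ(broken) = 2878 kJ
Bonds formed (products):
  O–H: 4 × 474 = 1896
  S=O: 4 × 506 = 2024
  Σ(formed) = 3920 kJ
ΔH = Σ(broken) − Σ(formed) = 2878 − 3920 = −1042 kJ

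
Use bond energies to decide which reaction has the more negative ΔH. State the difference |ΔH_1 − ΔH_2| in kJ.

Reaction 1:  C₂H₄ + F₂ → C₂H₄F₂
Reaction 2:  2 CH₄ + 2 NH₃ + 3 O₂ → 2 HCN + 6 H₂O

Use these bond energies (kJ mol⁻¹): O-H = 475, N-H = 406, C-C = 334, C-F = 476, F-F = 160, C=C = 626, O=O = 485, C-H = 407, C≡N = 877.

Reaction 2, by 621 kJ

Reaction 1:
  Bonds broken (reactants):
    C-H: 4 × 407 = 1628
    C=C: 1 × 626 = 626
    F-F: 1 × 160 = 160
    Σ(broken) = 2414 kJ
  Bonds formed (products):
    C-C: 1 × 334 = 334
    C-F: 2 × 476 = 952
    C-H: 4 × 407 = 1628
    Σ(formed) = 2914 kJ
  ΔH_1 = 2414 − 2914 = −500 kJ
Reaction 2:
  Bonds broken (reactants):
    C-H: 8 × 407 = 3256
    N-H: 6 × 406 = 2436
    O=O: 3 × 485 = 1455
    Σ(broken) = 7147 kJ
  Bonds formed (products):
    C≡N: 2 × 877 = 1754
    C-H: 2 × 407 = 814
    O-H: 12 × 475 = 5700
    Σ(formed) = 8268 kJ
  ΔH_2 = 7147 − 8268 = −1121 kJ
ΔH_1 − ΔH_2 = +621 kJ, so reaction 2 has the more negative ΔH; |ΔH_1 − ΔH_2| = 621 kJ.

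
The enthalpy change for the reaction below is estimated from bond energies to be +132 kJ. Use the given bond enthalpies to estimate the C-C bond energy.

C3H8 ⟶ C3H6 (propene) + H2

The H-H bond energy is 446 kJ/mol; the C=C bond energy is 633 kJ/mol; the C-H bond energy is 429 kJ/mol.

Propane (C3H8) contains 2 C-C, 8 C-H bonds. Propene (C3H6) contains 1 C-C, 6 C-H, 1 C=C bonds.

Let D be the C-C bond energy.
Σ(broken) = 2×D + 8×429 = 3432 + 2D
Σ(formed) = 1×D + 6×429 + 1×633 + 1×446 = 3653 + D
ΔH = Σ(broken) − Σ(formed) = (3432 + 2D) − (3653 + D) = −221 + D
Setting this equal to +132 kJ gives D = 353 kJ/mol.

D(C-C) ≈ 353 kJ/mol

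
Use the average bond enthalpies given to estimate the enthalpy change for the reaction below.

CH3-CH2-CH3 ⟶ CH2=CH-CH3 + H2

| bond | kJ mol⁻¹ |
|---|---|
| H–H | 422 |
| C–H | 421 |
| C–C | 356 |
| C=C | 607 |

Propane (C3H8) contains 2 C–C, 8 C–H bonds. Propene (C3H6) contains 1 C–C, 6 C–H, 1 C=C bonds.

Bonds broken (reactants):
  C–C: 2 × 356 = 712
  C–H: 8 × 421 = 3368
  Σ(broken) = 4080 kJ
Bonds formed (products):
  C–C: 1 × 356 = 356
  C–H: 6 × 421 = 2526
  C=C: 1 × 607 = 607
  H–H: 1 × 422 = 422
  Σ(formed) = 3911 kJ
ΔH = Σ(broken) − Σ(formed) = 4080 − 3911 = +169 kJ

ΔH ≈ +169 kJ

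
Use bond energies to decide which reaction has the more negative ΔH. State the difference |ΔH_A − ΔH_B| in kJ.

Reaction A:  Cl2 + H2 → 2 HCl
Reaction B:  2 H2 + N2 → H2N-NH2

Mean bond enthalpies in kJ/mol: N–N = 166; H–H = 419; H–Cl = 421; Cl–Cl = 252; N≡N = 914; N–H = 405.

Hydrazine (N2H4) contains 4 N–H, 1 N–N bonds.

Reaction A, by 137 kJ

Reaction A:
  Bonds broken (reactants):
    Cl–Cl: 1 × 252 = 252
    H–H: 1 × 419 = 419
    Σ(broken) = 671 kJ
  Bonds formed (products):
    H–Cl: 2 × 421 = 842
    Σ(formed) = 842 kJ
  ΔH_A = 671 − 842 = −171 kJ
Reaction B:
  Bonds broken (reactants):
    H–H: 2 × 419 = 838
    N≡N: 1 × 914 = 914
    Σ(broken) = 1752 kJ
  Bonds formed (products):
    N–H: 4 × 405 = 1620
    N–N: 1 × 166 = 166
    Σ(formed) = 1786 kJ
  ΔH_B = 1752 − 1786 = −34 kJ
ΔH_A − ΔH_B = −137 kJ, so reaction A has the more negative ΔH; |ΔH_A − ΔH_B| = 137 kJ.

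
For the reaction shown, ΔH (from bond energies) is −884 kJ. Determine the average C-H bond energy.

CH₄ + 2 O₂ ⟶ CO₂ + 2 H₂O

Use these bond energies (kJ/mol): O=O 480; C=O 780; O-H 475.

D(C-H) ≈ 404 kJ/mol

Let D be the C-H bond energy.
Σ(broken) = 4×D + 2×480 = 960 + 4D
Σ(formed) = 2×780 + 4×475 = 3460
ΔH = Σ(broken) − Σ(formed) = (960 + 4D) − (3460) = −2500 + 4D
Setting this equal to −884 kJ gives 4D = 1616, so D = 404 kJ/mol.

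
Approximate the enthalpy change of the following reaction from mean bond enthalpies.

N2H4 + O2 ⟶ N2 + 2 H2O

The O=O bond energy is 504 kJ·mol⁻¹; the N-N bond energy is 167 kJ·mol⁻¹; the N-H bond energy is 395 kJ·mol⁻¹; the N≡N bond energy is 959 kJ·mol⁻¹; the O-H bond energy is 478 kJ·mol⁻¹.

ΔH ≈ −620 kJ

Bonds broken (reactants):
  N-H: 4 × 395 = 1580
  N-N: 1 × 167 = 167
  O=O: 1 × 504 = 504
  Σ(broken) = 2251 kJ
Bonds formed (products):
  N≡N: 1 × 959 = 959
  O-H: 4 × 478 = 1912
  Σ(formed) = 2871 kJ
ΔH = Σ(broken) − Σ(formed) = 2251 − 2871 = −620 kJ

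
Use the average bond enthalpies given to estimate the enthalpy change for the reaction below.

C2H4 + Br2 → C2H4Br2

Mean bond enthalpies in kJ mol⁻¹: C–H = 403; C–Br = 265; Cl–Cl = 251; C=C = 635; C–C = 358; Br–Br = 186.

ΔH ≈ −67 kJ

Bonds broken (reactants):
  Br–Br: 1 × 186 = 186
  C–H: 4 × 403 = 1612
  C=C: 1 × 635 = 635
  Σ(broken) = 2433 kJ
Bonds formed (products):
  C–Br: 2 × 265 = 530
  C–C: 1 × 358 = 358
  C–H: 4 × 403 = 1612
  Σ(formed) = 2500 kJ
ΔH = Σ(broken) − Σ(formed) = 2433 − 2500 = −67 kJ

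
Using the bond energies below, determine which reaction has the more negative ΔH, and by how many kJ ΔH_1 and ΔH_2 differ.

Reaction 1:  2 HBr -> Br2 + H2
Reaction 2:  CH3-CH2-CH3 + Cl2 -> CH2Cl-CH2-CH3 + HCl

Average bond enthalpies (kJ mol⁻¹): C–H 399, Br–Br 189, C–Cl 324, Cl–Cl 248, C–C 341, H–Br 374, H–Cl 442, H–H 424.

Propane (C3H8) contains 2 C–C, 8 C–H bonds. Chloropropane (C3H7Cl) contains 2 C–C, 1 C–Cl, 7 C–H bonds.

Reaction 2, by 254 kJ

Reaction 1:
  Bonds broken (reactants):
    H–Br: 2 × 374 = 748
    Σ(broken) = 748 kJ
  Bonds formed (products):
    Br–Br: 1 × 189 = 189
    H–H: 1 × 424 = 424
    Σ(formed) = 613 kJ
  ΔH_1 = 748 − 613 = +135 kJ
Reaction 2:
  Bonds broken (reactants):
    C–C: 2 × 341 = 682
    C–H: 8 × 399 = 3192
    Cl–Cl: 1 × 248 = 248
    Σ(broken) = 4122 kJ
  Bonds formed (products):
    C–C: 2 × 341 = 682
    C–Cl: 1 × 324 = 324
    C–H: 7 × 399 = 2793
    H–Cl: 1 × 442 = 442
    Σ(formed) = 4241 kJ
  ΔH_2 = 4122 − 4241 = −119 kJ
ΔH_1 − ΔH_2 = +254 kJ, so reaction 2 has the more negative ΔH; |ΔH_1 − ΔH_2| = 254 kJ.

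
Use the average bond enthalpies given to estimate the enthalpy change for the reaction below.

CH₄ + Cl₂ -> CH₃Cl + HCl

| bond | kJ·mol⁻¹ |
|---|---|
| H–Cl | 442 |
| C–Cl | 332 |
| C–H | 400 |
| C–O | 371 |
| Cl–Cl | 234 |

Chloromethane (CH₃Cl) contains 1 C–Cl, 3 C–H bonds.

ΔH ≈ −140 kJ

Bonds broken (reactants):
  C–H: 4 × 400 = 1600
  Cl–Cl: 1 × 234 = 234
  Σ(broken) = 1834 kJ
Bonds formed (products):
  C–Cl: 1 × 332 = 332
  C–H: 3 × 400 = 1200
  H–Cl: 1 × 442 = 442
  Σ(formed) = 1974 kJ
ΔH = Σ(broken) − Σ(formed) = 1834 − 1974 = −140 kJ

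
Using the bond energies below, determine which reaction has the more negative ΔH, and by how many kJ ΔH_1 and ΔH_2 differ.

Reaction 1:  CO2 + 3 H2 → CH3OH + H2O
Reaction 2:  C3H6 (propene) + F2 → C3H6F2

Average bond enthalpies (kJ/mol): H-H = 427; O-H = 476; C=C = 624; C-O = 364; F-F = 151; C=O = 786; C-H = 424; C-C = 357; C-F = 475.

Reaction 2, by 321 kJ

Reaction 1:
  Bonds broken (reactants):
    C=O: 2 × 786 = 1572
    H-H: 3 × 427 = 1281
    Σ(broken) = 2853 kJ
  Bonds formed (products):
    C-H: 3 × 424 = 1272
    C-O: 1 × 364 = 364
    O-H: 3 × 476 = 1428
    Σ(formed) = 3064 kJ
  ΔH_1 = 2853 − 3064 = −211 kJ
Reaction 2:
  Bonds broken (reactants):
    C-C: 1 × 357 = 357
    C-H: 6 × 424 = 2544
    C=C: 1 × 624 = 624
    F-F: 1 × 151 = 151
    Σ(broken) = 3676 kJ
  Bonds formed (products):
    C-C: 2 × 357 = 714
    C-F: 2 × 475 = 950
    C-H: 6 × 424 = 2544
    Σ(formed) = 4208 kJ
  ΔH_2 = 3676 − 4208 = −532 kJ
ΔH_1 − ΔH_2 = +321 kJ, so reaction 2 has the more negative ΔH; |ΔH_1 − ΔH_2| = 321 kJ.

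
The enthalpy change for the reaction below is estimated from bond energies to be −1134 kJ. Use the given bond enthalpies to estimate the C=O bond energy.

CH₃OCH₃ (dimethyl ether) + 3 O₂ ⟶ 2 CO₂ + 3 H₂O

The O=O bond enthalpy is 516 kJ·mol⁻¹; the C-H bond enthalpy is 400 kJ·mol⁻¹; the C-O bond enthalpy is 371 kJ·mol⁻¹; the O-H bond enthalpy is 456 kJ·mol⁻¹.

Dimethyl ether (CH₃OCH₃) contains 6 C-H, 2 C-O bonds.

Let D be the C=O bond energy.
Σ(broken) = 6×400 + 2×371 + 3×516 = 4690
Σ(formed) = 4×D + 6×456 = 2736 + 4D
ΔH = Σ(broken) − Σ(formed) = (4690) − (2736 + 4D) = +1954 − 4D
Setting this equal to −1134 kJ gives 4D = 3088, so D = 772 kJ/mol.

D(C=O) ≈ 772 kJ/mol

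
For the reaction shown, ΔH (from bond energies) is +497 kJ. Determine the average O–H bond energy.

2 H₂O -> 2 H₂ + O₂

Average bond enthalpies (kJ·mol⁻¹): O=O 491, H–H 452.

Let D be the O–H bond energy.
Σ(broken) = 4×D = 4D
Σ(formed) = 2×452 + 1×491 = 1395
ΔH = Σ(broken) − Σ(formed) = (4D) − (1395) = −1395 + 4D
Setting this equal to +497 kJ gives 4D = 1892, so D = 473 kJ/mol.

D(O–H) ≈ 473 kJ/mol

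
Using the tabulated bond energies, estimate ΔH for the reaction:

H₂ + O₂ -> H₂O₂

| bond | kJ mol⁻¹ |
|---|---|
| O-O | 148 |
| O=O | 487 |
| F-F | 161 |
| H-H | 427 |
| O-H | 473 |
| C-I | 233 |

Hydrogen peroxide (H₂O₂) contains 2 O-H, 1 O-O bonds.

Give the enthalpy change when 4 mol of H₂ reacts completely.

Bonds broken (reactants):
  H-H: 1 × 427 = 427
  O=O: 1 × 487 = 487
  Σ(broken) = 914 kJ
Bonds formed (products):
  O-H: 2 × 473 = 946
  O-O: 1 × 148 = 148
  Σ(formed) = 1094 kJ
ΔH = Σ(broken) − Σ(formed) = 914 − 1094 = −180 kJ
For 4× the reaction as written: 4 × (−180) = −720 kJ

ΔH = −720 kJ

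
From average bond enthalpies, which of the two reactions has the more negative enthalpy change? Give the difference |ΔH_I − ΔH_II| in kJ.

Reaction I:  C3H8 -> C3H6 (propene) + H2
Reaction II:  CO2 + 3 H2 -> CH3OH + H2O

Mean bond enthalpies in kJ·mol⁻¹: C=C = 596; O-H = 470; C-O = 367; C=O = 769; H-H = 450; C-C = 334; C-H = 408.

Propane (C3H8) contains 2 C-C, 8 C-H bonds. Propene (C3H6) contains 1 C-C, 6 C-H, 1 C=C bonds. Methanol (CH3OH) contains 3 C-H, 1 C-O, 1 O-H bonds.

Reaction II, by 217 kJ

Reaction I:
  Bonds broken (reactants):
    C-C: 2 × 334 = 668
    C-H: 8 × 408 = 3264
    Σ(broken) = 3932 kJ
  Bonds formed (products):
    C-C: 1 × 334 = 334
    C-H: 6 × 408 = 2448
    C=C: 1 × 596 = 596
    H-H: 1 × 450 = 450
    Σ(formed) = 3828 kJ
  ΔH_I = 3932 − 3828 = +104 kJ
Reaction II:
  Bonds broken (reactants):
    C=O: 2 × 769 = 1538
    H-H: 3 × 450 = 1350
    Σ(broken) = 2888 kJ
  Bonds formed (products):
    C-H: 3 × 408 = 1224
    C-O: 1 × 367 = 367
    O-H: 3 × 470 = 1410
    Σ(formed) = 3001 kJ
  ΔH_II = 2888 − 3001 = −113 kJ
ΔH_I − ΔH_II = +217 kJ, so reaction II has the more negative ΔH; |ΔH_I − ΔH_II| = 217 kJ.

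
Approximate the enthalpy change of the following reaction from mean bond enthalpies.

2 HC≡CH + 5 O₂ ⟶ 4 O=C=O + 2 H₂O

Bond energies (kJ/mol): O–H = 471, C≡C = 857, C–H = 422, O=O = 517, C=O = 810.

ΔH ≈ −2377 kJ

Bonds broken (reactants):
  C≡C: 2 × 857 = 1714
  C–H: 4 × 422 = 1688
  O=O: 5 × 517 = 2585
  Σ(broken) = 5987 kJ
Bonds formed (products):
  C=O: 8 × 810 = 6480
  O–H: 4 × 471 = 1884
  Σ(formed) = 8364 kJ
ΔH = Σ(broken) − Σ(formed) = 5987 − 8364 = −2377 kJ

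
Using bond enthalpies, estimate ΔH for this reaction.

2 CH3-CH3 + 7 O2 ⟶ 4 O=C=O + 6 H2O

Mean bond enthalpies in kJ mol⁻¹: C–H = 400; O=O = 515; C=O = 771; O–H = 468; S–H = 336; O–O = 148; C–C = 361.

ΔH ≈ −2657 kJ

Bonds broken (reactants):
  C–C: 2 × 361 = 722
  C–H: 12 × 400 = 4800
  O=O: 7 × 515 = 3605
  Σ(broken) = 9127 kJ
Bonds formed (products):
  C=O: 8 × 771 = 6168
  O–H: 12 × 468 = 5616
  Σ(formed) = 11784 kJ
ΔH = Σ(broken) − Σ(formed) = 9127 − 11784 = −2657 kJ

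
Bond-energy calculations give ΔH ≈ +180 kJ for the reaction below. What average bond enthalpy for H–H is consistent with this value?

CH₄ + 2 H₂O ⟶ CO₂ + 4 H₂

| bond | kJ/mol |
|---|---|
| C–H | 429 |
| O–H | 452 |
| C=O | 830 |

Let D be the H–H bond energy.
Σ(broken) = 4×429 + 4×452 = 3524
Σ(formed) = 2×830 + 4×D = 1660 + 4D
ΔH = Σ(broken) − Σ(formed) = (3524) − (1660 + 4D) = +1864 − 4D
Setting this equal to +180 kJ gives 4D = 1684, so D = 421 kJ/mol.

D(H–H) ≈ 421 kJ/mol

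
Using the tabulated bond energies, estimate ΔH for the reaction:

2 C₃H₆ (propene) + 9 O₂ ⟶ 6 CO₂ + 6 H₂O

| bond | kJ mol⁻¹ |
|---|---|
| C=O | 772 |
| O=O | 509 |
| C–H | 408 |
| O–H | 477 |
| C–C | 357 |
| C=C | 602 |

ΔH ≈ −3593 kJ

Bonds broken (reactants):
  C–C: 2 × 357 = 714
  C–H: 12 × 408 = 4896
  C=C: 2 × 602 = 1204
  O=O: 9 × 509 = 4581
  Σ(broken) = 11395 kJ
Bonds formed (products):
  C=O: 12 × 772 = 9264
  O–H: 12 × 477 = 5724
  Σ(formed) = 14988 kJ
ΔH = Σ(broken) − Σ(formed) = 11395 − 14988 = −3593 kJ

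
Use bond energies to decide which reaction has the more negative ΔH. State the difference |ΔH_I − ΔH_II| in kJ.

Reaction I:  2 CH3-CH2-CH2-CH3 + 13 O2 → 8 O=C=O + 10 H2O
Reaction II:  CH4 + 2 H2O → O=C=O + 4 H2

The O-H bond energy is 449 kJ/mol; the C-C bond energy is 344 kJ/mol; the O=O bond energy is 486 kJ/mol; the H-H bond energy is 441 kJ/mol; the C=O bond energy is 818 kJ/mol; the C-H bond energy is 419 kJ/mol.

Reaction I:
  Bonds broken (reactants):
    C-C: 6 × 344 = 2064
    C-H: 20 × 419 = 8380
    O=O: 13 × 486 = 6318
    Σ(broken) = 16762 kJ
  Bonds formed (products):
    C=O: 16 × 818 = 13088
    O-H: 20 × 449 = 8980
    Σ(formed) = 22068 kJ
  ΔH_I = 16762 − 22068 = −5306 kJ
Reaction II:
  Bonds broken (reactants):
    C-H: 4 × 419 = 1676
    O-H: 4 × 449 = 1796
    Σ(broken) = 3472 kJ
  Bonds formed (products):
    C=O: 2 × 818 = 1636
    H-H: 4 × 441 = 1764
    Σ(formed) = 3400 kJ
  ΔH_II = 3472 − 3400 = +72 kJ
ΔH_I − ΔH_II = −5378 kJ, so reaction I has the more negative ΔH; |ΔH_I − ΔH_II| = 5378 kJ.

Reaction I, by 5378 kJ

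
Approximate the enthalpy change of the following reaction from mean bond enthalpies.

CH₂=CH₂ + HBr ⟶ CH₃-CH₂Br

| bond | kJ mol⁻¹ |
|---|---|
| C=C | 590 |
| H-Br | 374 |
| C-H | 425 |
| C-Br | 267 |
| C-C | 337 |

ΔH ≈ −65 kJ

Bonds broken (reactants):
  C-H: 4 × 425 = 1700
  C=C: 1 × 590 = 590
  H-Br: 1 × 374 = 374
  Σ(broken) = 2664 kJ
Bonds formed (products):
  C-Br: 1 × 267 = 267
  C-C: 1 × 337 = 337
  C-H: 5 × 425 = 2125
  Σ(formed) = 2729 kJ
ΔH = Σ(broken) − Σ(formed) = 2664 − 2729 = −65 kJ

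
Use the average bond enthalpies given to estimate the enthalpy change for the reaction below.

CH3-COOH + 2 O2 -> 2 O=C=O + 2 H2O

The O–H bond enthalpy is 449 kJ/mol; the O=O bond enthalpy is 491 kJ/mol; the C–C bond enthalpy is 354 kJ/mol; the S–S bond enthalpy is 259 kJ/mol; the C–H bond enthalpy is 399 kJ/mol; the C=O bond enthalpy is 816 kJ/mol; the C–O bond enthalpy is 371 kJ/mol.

ΔH ≈ −891 kJ

Bonds broken (reactants):
  C–C: 1 × 354 = 354
  C–H: 3 × 399 = 1197
  C–O: 1 × 371 = 371
  C=O: 1 × 816 = 816
  O–H: 1 × 449 = 449
  O=O: 2 × 491 = 982
  Σ(broken) = 4169 kJ
Bonds formed (products):
  C=O: 4 × 816 = 3264
  O–H: 4 × 449 = 1796
  Σ(formed) = 5060 kJ
ΔH = Σ(broken) − Σ(formed) = 4169 − 5060 = −891 kJ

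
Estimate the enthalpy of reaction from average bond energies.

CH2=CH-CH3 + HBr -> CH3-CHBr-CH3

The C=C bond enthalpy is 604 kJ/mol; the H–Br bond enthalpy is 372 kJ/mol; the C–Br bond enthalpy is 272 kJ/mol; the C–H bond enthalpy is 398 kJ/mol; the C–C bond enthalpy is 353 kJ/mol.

Bonds broken (reactants):
  C–C: 1 × 353 = 353
  C–H: 6 × 398 = 2388
  C=C: 1 × 604 = 604
  H–Br: 1 × 372 = 372
  Σ(broken) = 3717 kJ
Bonds formed (products):
  C–Br: 1 × 272 = 272
  C–C: 2 × 353 = 706
  C–H: 7 × 398 = 2786
  Σ(formed) = 3764 kJ
ΔH = Σ(broken) − Σ(formed) = 3717 − 3764 = −47 kJ

ΔH ≈ −47 kJ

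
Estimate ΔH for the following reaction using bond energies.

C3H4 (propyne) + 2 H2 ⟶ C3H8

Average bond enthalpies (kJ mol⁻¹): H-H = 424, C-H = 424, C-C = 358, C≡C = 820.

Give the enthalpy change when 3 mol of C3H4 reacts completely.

Bonds broken (reactants):
  C≡C: 1 × 820 = 820
  C-C: 1 × 358 = 358
  C-H: 4 × 424 = 1696
  H-H: 2 × 424 = 848
  Σ(broken) = 3722 kJ
Bonds formed (products):
  C-C: 2 × 358 = 716
  C-H: 8 × 424 = 3392
  Σ(formed) = 4108 kJ
ΔH = Σ(broken) − Σ(formed) = 3722 − 4108 = −386 kJ
For 3× the reaction as written: 3 × (−386) = −1158 kJ

ΔH = −1158 kJ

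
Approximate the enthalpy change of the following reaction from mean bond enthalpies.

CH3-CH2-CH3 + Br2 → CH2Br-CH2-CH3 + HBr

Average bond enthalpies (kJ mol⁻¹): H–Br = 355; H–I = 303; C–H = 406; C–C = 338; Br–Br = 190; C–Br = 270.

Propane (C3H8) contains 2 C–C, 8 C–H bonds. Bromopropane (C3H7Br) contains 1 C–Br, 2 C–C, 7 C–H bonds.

Bonds broken (reactants):
  Br–Br: 1 × 190 = 190
  C–C: 2 × 338 = 676
  C–H: 8 × 406 = 3248
  Σ(broken) = 4114 kJ
Bonds formed (products):
  C–Br: 1 × 270 = 270
  C–C: 2 × 338 = 676
  C–H: 7 × 406 = 2842
  H–Br: 1 × 355 = 355
  Σ(formed) = 4143 kJ
ΔH = Σ(broken) − Σ(formed) = 4114 − 4143 = −29 kJ

ΔH ≈ −29 kJ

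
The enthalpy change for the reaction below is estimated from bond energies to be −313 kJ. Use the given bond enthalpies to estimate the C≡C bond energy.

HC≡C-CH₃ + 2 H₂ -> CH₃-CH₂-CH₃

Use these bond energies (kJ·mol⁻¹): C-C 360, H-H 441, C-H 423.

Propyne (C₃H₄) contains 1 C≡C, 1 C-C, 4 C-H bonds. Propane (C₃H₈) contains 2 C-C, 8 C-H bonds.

Let D be the C≡C bond energy.
Σ(broken) = 1×D + 1×360 + 4×423 + 2×441 = 2934 + D
Σ(formed) = 2×360 + 8×423 = 4104
ΔH = Σ(broken) − Σ(formed) = (2934 + D) − (4104) = −1170 + D
Setting this equal to −313 kJ gives D = 857 kJ/mol.

D(C≡C) ≈ 857 kJ/mol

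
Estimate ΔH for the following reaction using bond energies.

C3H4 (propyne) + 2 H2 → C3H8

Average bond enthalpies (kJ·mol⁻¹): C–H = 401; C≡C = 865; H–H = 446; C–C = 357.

Bonds broken (reactants):
  C≡C: 1 × 865 = 865
  C–C: 1 × 357 = 357
  C–H: 4 × 401 = 1604
  H–H: 2 × 446 = 892
  Σ(broken) = 3718 kJ
Bonds formed (products):
  C–C: 2 × 357 = 714
  C–H: 8 × 401 = 3208
  Σ(formed) = 3922 kJ
ΔH = Σ(broken) − Σ(formed) = 3718 − 3922 = −204 kJ

ΔH ≈ −204 kJ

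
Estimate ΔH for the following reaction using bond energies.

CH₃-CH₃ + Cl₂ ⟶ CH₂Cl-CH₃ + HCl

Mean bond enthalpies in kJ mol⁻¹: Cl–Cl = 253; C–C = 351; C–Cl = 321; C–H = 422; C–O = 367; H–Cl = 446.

ΔH ≈ −92 kJ

Bonds broken (reactants):
  C–C: 1 × 351 = 351
  C–H: 6 × 422 = 2532
  Cl–Cl: 1 × 253 = 253
  Σ(broken) = 3136 kJ
Bonds formed (products):
  C–C: 1 × 351 = 351
  C–Cl: 1 × 321 = 321
  C–H: 5 × 422 = 2110
  H–Cl: 1 × 446 = 446
  Σ(formed) = 3228 kJ
ΔH = Σ(broken) − Σ(formed) = 3136 − 3228 = −92 kJ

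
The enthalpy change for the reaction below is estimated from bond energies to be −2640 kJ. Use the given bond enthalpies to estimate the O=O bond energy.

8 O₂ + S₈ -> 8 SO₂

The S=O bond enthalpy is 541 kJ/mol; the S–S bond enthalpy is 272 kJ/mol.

D(O=O) ≈ 480 kJ/mol

Let D be the O=O bond energy.
Σ(broken) = 8×D + 8×272 = 2176 + 8D
Σ(formed) = 16×541 = 8656
ΔH = Σ(broken) − Σ(formed) = (2176 + 8D) − (8656) = −6480 + 8D
Setting this equal to −2640 kJ gives 8D = 3840, so D = 480 kJ/mol.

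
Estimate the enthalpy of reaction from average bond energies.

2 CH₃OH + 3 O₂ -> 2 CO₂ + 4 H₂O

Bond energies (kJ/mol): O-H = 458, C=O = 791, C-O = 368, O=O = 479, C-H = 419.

Bonds broken (reactants):
  C-H: 6 × 419 = 2514
  C-O: 2 × 368 = 736
  O-H: 2 × 458 = 916
  O=O: 3 × 479 = 1437
  Σ(broken) = 5603 kJ
Bonds formed (products):
  C=O: 4 × 791 = 3164
  O-H: 8 × 458 = 3664
  Σ(formed) = 6828 kJ
ΔH = Σ(broken) − Σ(formed) = 5603 − 6828 = −1225 kJ

ΔH ≈ −1225 kJ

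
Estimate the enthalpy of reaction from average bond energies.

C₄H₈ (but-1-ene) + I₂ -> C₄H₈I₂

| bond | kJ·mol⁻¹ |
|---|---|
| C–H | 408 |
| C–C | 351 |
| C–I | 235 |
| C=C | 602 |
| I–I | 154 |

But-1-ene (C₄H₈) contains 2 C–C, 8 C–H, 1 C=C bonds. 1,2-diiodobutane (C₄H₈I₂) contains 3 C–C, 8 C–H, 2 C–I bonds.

Bonds broken (reactants):
  C–C: 2 × 351 = 702
  C–H: 8 × 408 = 3264
  C=C: 1 × 602 = 602
  I–I: 1 × 154 = 154
  Σ(broken) = 4722 kJ
Bonds formed (products):
  C–C: 3 × 351 = 1053
  C–H: 8 × 408 = 3264
  C–I: 2 × 235 = 470
  Σ(formed) = 4787 kJ
ΔH = Σ(broken) − Σ(formed) = 4722 − 4787 = −65 kJ

ΔH ≈ −65 kJ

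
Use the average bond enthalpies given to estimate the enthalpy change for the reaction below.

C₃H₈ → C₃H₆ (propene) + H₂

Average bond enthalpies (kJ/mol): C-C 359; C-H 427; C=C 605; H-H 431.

Bonds broken (reactants):
  C-C: 2 × 359 = 718
  C-H: 8 × 427 = 3416
  Σ(broken) = 4134 kJ
Bonds formed (products):
  C-C: 1 × 359 = 359
  C-H: 6 × 427 = 2562
  C=C: 1 × 605 = 605
  H-H: 1 × 431 = 431
  Σ(formed) = 3957 kJ
ΔH = Σ(broken) − Σ(formed) = 4134 − 3957 = +177 kJ

ΔH ≈ +177 kJ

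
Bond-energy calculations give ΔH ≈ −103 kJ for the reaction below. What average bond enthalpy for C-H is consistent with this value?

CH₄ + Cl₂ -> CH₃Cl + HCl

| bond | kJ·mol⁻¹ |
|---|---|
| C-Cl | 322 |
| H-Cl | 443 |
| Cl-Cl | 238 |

Let D be the C-H bond energy.
Σ(broken) = 4×D + 1×238 = 238 + 4D
Σ(formed) = 1×322 + 3×D + 1×443 = 765 + 3D
ΔH = Σ(broken) − Σ(formed) = (238 + 4D) − (765 + 3D) = −527 + D
Setting this equal to −103 kJ gives D = 424 kJ/mol.

D(C-H) ≈ 424 kJ/mol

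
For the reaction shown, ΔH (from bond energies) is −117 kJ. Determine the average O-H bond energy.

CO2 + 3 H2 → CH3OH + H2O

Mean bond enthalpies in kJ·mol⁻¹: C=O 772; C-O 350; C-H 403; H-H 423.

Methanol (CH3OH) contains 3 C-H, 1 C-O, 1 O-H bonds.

Let D be the O-H bond energy.
Σ(broken) = 2×772 + 3×423 = 2813
Σ(formed) = 3×403 + 1×350 + 3×D = 1559 + 3D
ΔH = Σ(broken) − Σ(formed) = (2813) − (1559 + 3D) = +1254 − 3D
Setting this equal to −117 kJ gives 3D = 1371, so D = 457 kJ/mol.

D(O-H) ≈ 457 kJ/mol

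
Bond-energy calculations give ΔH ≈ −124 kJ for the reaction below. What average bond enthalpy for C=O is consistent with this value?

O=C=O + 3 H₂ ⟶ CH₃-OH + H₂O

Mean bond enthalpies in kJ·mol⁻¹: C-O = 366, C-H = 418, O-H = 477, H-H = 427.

Let D be the C=O bond energy.
Σ(broken) = 2×D + 3×427 = 1281 + 2D
Σ(formed) = 3×418 + 1×366 + 3×477 = 3051
ΔH = Σ(broken) − Σ(formed) = (1281 + 2D) − (3051) = −1770 + 2D
Setting this equal to −124 kJ gives 2D = 1646, so D = 823 kJ/mol.

D(C=O) ≈ 823 kJ/mol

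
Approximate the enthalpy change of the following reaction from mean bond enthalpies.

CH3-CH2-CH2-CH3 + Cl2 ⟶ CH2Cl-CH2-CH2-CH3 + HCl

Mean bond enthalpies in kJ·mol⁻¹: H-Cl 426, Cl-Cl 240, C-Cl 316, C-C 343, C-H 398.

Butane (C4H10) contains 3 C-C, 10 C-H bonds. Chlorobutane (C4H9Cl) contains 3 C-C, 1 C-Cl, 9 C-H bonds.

ΔH ≈ −104 kJ

Bonds broken (reactants):
  C-C: 3 × 343 = 1029
  C-H: 10 × 398 = 3980
  Cl-Cl: 1 × 240 = 240
  Σ(broken) = 5249 kJ
Bonds formed (products):
  C-C: 3 × 343 = 1029
  C-Cl: 1 × 316 = 316
  C-H: 9 × 398 = 3582
  H-Cl: 1 × 426 = 426
  Σ(formed) = 5353 kJ
ΔH = Σ(broken) − Σ(formed) = 5249 − 5353 = −104 kJ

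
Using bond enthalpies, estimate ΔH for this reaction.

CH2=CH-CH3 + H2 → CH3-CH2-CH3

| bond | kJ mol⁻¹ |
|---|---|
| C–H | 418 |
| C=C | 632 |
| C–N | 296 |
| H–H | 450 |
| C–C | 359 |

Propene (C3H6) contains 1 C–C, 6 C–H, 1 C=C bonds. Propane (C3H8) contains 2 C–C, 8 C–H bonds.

ΔH ≈ −113 kJ

Bonds broken (reactants):
  C–C: 1 × 359 = 359
  C–H: 6 × 418 = 2508
  C=C: 1 × 632 = 632
  H–H: 1 × 450 = 450
  Σ(broken) = 3949 kJ
Bonds formed (products):
  C–C: 2 × 359 = 718
  C–H: 8 × 418 = 3344
  Σ(formed) = 4062 kJ
ΔH = Σ(broken) − Σ(formed) = 3949 − 4062 = −113 kJ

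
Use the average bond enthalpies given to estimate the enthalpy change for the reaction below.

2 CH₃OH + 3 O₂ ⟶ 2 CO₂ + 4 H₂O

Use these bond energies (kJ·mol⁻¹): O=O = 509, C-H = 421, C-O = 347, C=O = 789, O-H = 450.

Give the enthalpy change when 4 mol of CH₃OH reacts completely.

ΔH = −2218 kJ

Bonds broken (reactants):
  C-H: 6 × 421 = 2526
  C-O: 2 × 347 = 694
  O-H: 2 × 450 = 900
  O=O: 3 × 509 = 1527
  Σ(broken) = 5647 kJ
Bonds formed (products):
  C=O: 4 × 789 = 3156
  O-H: 8 × 450 = 3600
  Σ(formed) = 6756 kJ
ΔH = Σ(broken) − Σ(formed) = 5647 − 6756 = −1109 kJ
For 2× the reaction as written: 2 × (−1109) = −2218 kJ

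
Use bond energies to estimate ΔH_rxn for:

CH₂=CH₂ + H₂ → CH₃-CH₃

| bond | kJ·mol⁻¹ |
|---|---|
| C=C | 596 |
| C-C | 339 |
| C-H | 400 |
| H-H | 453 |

Bonds broken (reactants):
  C-H: 4 × 400 = 1600
  C=C: 1 × 596 = 596
  H-H: 1 × 453 = 453
  Σ(broken) = 2649 kJ
Bonds formed (products):
  C-C: 1 × 339 = 339
  C-H: 6 × 400 = 2400
  Σ(formed) = 2739 kJ
ΔH = Σ(broken) − Σ(formed) = 2649 − 2739 = −90 kJ

ΔH ≈ −90 kJ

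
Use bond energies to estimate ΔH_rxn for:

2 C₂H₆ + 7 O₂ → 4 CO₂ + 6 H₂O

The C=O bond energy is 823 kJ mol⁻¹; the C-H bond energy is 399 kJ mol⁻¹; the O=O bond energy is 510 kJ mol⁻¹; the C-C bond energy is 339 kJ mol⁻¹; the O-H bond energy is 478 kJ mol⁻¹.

ΔH ≈ −3284 kJ

Bonds broken (reactants):
  C-C: 2 × 339 = 678
  C-H: 12 × 399 = 4788
  O=O: 7 × 510 = 3570
  Σ(broken) = 9036 kJ
Bonds formed (products):
  C=O: 8 × 823 = 6584
  O-H: 12 × 478 = 5736
  Σ(formed) = 12320 kJ
ΔH = Σ(broken) − Σ(formed) = 9036 − 12320 = −3284 kJ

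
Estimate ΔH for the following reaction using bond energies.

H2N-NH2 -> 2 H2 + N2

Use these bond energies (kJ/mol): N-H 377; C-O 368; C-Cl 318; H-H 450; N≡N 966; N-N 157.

Bonds broken (reactants):
  N-H: 4 × 377 = 1508
  N-N: 1 × 157 = 157
  Σ(broken) = 1665 kJ
Bonds formed (products):
  H-H: 2 × 450 = 900
  N≡N: 1 × 966 = 966
  Σ(formed) = 1866 kJ
ΔH = Σ(broken) − Σ(formed) = 1665 − 1866 = −201 kJ

ΔH ≈ −201 kJ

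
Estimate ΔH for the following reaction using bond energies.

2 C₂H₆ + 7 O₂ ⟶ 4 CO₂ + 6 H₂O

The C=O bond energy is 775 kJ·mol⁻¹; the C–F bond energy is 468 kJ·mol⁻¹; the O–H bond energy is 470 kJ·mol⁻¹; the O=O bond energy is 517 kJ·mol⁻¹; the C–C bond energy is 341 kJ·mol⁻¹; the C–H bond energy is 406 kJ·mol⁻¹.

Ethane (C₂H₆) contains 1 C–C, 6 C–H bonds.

ΔH ≈ −2667 kJ

Bonds broken (reactants):
  C–C: 2 × 341 = 682
  C–H: 12 × 406 = 4872
  O=O: 7 × 517 = 3619
  Σ(broken) = 9173 kJ
Bonds formed (products):
  C=O: 8 × 775 = 6200
  O–H: 12 × 470 = 5640
  Σ(formed) = 11840 kJ
ΔH = Σ(broken) − Σ(formed) = 9173 − 11840 = −2667 kJ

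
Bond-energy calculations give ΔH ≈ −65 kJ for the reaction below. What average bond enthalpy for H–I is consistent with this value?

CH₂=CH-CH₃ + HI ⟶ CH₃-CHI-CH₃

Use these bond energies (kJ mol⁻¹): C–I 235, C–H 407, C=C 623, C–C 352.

Let D be the H–I bond energy.
Σ(broken) = 1×352 + 6×407 + 1×623 + 1×D = 3417 + D
Σ(formed) = 2×352 + 7×407 + 1×235 = 3788
ΔH = Σ(broken) − Σ(formed) = (3417 + D) − (3788) = −371 + D
Setting this equal to −65 kJ gives D = 306 kJ/mol.

D(H–I) ≈ 306 kJ/mol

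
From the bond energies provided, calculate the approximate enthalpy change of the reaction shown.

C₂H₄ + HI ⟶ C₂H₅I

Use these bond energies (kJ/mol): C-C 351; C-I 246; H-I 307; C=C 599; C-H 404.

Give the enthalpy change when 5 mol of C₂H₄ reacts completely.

ΔH = −475 kJ

Bonds broken (reactants):
  C-H: 4 × 404 = 1616
  C=C: 1 × 599 = 599
  H-I: 1 × 307 = 307
  Σ(broken) = 2522 kJ
Bonds formed (products):
  C-C: 1 × 351 = 351
  C-H: 5 × 404 = 2020
  C-I: 1 × 246 = 246
  Σ(formed) = 2617 kJ
ΔH = Σ(broken) − Σ(formed) = 2522 − 2617 = −95 kJ
For 5× the reaction as written: 5 × (−95) = −475 kJ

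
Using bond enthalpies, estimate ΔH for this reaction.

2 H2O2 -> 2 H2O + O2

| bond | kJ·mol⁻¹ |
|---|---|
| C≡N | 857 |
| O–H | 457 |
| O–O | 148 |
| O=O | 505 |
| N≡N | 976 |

ΔH ≈ −209 kJ

Bonds broken (reactants):
  O–H: 4 × 457 = 1828
  O–O: 2 × 148 = 296
  Σ(broken) = 2124 kJ
Bonds formed (products):
  O–H: 4 × 457 = 1828
  O=O: 1 × 505 = 505
  Σ(formed) = 2333 kJ
ΔH = Σ(broken) − Σ(formed) = 2124 − 2333 = −209 kJ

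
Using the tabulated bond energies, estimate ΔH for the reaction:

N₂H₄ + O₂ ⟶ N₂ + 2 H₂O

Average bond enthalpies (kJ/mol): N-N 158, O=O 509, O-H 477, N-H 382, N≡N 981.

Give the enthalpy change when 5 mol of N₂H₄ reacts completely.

Bonds broken (reactants):
  N-H: 4 × 382 = 1528
  N-N: 1 × 158 = 158
  O=O: 1 × 509 = 509
  Σ(broken) = 2195 kJ
Bonds formed (products):
  N≡N: 1 × 981 = 981
  O-H: 4 × 477 = 1908
  Σ(formed) = 2889 kJ
ΔH = Σ(broken) − Σ(formed) = 2195 − 2889 = −694 kJ
For 5× the reaction as written: 5 × (−694) = −3470 kJ

ΔH = −3470 kJ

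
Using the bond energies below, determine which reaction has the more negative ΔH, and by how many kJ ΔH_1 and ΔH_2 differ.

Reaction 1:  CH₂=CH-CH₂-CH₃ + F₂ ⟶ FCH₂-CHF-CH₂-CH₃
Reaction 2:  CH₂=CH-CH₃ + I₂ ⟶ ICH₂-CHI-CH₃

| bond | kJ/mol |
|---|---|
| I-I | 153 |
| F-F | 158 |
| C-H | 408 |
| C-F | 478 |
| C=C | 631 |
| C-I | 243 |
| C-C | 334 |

Reaction 1:
  Bonds broken (reactants):
    C-C: 2 × 334 = 668
    C-H: 8 × 408 = 3264
    C=C: 1 × 631 = 631
    F-F: 1 × 158 = 158
    Σ(broken) = 4721 kJ
  Bonds formed (products):
    C-C: 3 × 334 = 1002
    C-F: 2 × 478 = 956
    C-H: 8 × 408 = 3264
    Σ(formed) = 5222 kJ
  ΔH_1 = 4721 − 5222 = −501 kJ
Reaction 2:
  Bonds broken (reactants):
    C-C: 1 × 334 = 334
    C-H: 6 × 408 = 2448
    C=C: 1 × 631 = 631
    I-I: 1 × 153 = 153
    Σ(broken) = 3566 kJ
  Bonds formed (products):
    C-C: 2 × 334 = 668
    C-H: 6 × 408 = 2448
    C-I: 2 × 243 = 486
    Σ(formed) = 3602 kJ
  ΔH_2 = 3566 − 3602 = −36 kJ
ΔH_1 − ΔH_2 = −465 kJ, so reaction 1 has the more negative ΔH; |ΔH_1 − ΔH_2| = 465 kJ.

Reaction 1, by 465 kJ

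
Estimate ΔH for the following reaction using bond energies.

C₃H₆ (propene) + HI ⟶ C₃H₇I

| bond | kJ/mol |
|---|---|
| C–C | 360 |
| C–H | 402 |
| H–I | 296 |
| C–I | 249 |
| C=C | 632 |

ΔH ≈ −83 kJ

Bonds broken (reactants):
  C–C: 1 × 360 = 360
  C–H: 6 × 402 = 2412
  C=C: 1 × 632 = 632
  H–I: 1 × 296 = 296
  Σ(broken) = 3700 kJ
Bonds formed (products):
  C–C: 2 × 360 = 720
  C–H: 7 × 402 = 2814
  C–I: 1 × 249 = 249
  Σ(formed) = 3783 kJ
ΔH = Σ(broken) − Σ(formed) = 3700 − 3783 = −83 kJ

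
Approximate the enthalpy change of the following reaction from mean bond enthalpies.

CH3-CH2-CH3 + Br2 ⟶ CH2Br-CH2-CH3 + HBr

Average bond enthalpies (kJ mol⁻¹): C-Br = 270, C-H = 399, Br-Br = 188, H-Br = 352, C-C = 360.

Bonds broken (reactants):
  Br-Br: 1 × 188 = 188
  C-C: 2 × 360 = 720
  C-H: 8 × 399 = 3192
  Σ(broken) = 4100 kJ
Bonds formed (products):
  C-Br: 1 × 270 = 270
  C-C: 2 × 360 = 720
  C-H: 7 × 399 = 2793
  H-Br: 1 × 352 = 352
  Σ(formed) = 4135 kJ
ΔH = Σ(broken) − Σ(formed) = 4100 − 4135 = −35 kJ

ΔH ≈ −35 kJ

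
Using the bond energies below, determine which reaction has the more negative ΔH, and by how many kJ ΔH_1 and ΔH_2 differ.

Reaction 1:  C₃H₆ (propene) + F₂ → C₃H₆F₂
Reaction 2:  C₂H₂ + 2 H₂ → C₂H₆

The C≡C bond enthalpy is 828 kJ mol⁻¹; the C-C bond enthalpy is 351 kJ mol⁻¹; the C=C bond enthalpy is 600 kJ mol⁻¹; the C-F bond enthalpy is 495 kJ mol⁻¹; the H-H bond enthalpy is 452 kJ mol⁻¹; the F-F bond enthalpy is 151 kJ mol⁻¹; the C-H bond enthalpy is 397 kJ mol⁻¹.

Reaction 1:
  Bonds broken (reactants):
    C-C: 1 × 351 = 351
    C-H: 6 × 397 = 2382
    C=C: 1 × 600 = 600
    F-F: 1 × 151 = 151
    Σ(broken) = 3484 kJ
  Bonds formed (products):
    C-C: 2 × 351 = 702
    C-F: 2 × 495 = 990
    C-H: 6 × 397 = 2382
    Σ(formed) = 4074 kJ
  ΔH_1 = 3484 − 4074 = −590 kJ
Reaction 2:
  Bonds broken (reactants):
    C≡C: 1 × 828 = 828
    C-H: 2 × 397 = 794
    H-H: 2 × 452 = 904
    Σ(broken) = 2526 kJ
  Bonds formed (products):
    C-C: 1 × 351 = 351
    C-H: 6 × 397 = 2382
    Σ(formed) = 2733 kJ
  ΔH_2 = 2526 − 2733 = −207 kJ
ΔH_1 − ΔH_2 = −383 kJ, so reaction 1 has the more negative ΔH; |ΔH_1 − ΔH_2| = 383 kJ.

Reaction 1, by 383 kJ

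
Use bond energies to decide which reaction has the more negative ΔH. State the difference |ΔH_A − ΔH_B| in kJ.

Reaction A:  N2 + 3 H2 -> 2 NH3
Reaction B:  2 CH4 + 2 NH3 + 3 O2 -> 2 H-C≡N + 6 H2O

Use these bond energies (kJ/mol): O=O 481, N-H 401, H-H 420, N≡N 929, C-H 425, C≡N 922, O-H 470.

Reaction A:
  Bonds broken (reactants):
    H-H: 3 × 420 = 1260
    N≡N: 1 × 929 = 929
    Σ(broken) = 2189 kJ
  Bonds formed (products):
    N-H: 6 × 401 = 2406
    Σ(formed) = 2406 kJ
  ΔH_A = 2189 − 2406 = −217 kJ
Reaction B:
  Bonds broken (reactants):
    C-H: 8 × 425 = 3400
    N-H: 6 × 401 = 2406
    O=O: 3 × 481 = 1443
    Σ(broken) = 7249 kJ
  Bonds formed (products):
    C≡N: 2 × 922 = 1844
    C-H: 2 × 425 = 850
    O-H: 12 × 470 = 5640
    Σ(formed) = 8334 kJ
  ΔH_B = 7249 − 8334 = −1085 kJ
ΔH_A − ΔH_B = +868 kJ, so reaction B has the more negative ΔH; |ΔH_A − ΔH_B| = 868 kJ.

Reaction B, by 868 kJ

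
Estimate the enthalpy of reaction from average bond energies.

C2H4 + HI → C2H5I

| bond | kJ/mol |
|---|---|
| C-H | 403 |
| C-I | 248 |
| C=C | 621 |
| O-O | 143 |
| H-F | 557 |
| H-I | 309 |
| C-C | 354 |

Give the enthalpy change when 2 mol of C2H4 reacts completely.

ΔH = −150 kJ

Bonds broken (reactants):
  C-H: 4 × 403 = 1612
  C=C: 1 × 621 = 621
  H-I: 1 × 309 = 309
  Σ(broken) = 2542 kJ
Bonds formed (products):
  C-C: 1 × 354 = 354
  C-H: 5 × 403 = 2015
  C-I: 1 × 248 = 248
  Σ(formed) = 2617 kJ
ΔH = Σ(broken) − Σ(formed) = 2542 − 2617 = −75 kJ
For 2× the reaction as written: 2 × (−75) = −150 kJ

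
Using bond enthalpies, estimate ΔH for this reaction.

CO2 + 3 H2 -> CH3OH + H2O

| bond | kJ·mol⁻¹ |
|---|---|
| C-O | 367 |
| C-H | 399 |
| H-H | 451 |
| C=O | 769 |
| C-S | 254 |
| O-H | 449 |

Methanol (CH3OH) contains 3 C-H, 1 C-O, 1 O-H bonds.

Bonds broken (reactants):
  C=O: 2 × 769 = 1538
  H-H: 3 × 451 = 1353
  Σ(broken) = 2891 kJ
Bonds formed (products):
  C-H: 3 × 399 = 1197
  C-O: 1 × 367 = 367
  O-H: 3 × 449 = 1347
  Σ(formed) = 2911 kJ
ΔH = Σ(broken) − Σ(formed) = 2891 − 2911 = −20 kJ

ΔH ≈ −20 kJ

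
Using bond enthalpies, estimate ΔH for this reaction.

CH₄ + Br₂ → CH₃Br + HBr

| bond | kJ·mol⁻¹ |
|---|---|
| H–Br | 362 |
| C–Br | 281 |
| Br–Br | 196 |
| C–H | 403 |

Bonds broken (reactants):
  Br–Br: 1 × 196 = 196
  C–H: 4 × 403 = 1612
  Σ(broken) = 1808 kJ
Bonds formed (products):
  C–Br: 1 × 281 = 281
  C–H: 3 × 403 = 1209
  H–Br: 1 × 362 = 362
  Σ(formed) = 1852 kJ
ΔH = Σ(broken) − Σ(formed) = 1808 − 1852 = −44 kJ

ΔH ≈ −44 kJ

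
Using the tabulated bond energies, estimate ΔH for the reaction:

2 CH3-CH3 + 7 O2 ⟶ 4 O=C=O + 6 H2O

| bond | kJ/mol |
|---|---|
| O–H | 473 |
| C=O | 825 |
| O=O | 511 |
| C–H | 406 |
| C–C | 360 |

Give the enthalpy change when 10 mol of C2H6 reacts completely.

Bonds broken (reactants):
  C–C: 2 × 360 = 720
  C–H: 12 × 406 = 4872
  O=O: 7 × 511 = 3577
  Σ(broken) = 9169 kJ
Bonds formed (products):
  C=O: 8 × 825 = 6600
  O–H: 12 × 473 = 5676
  Σ(formed) = 12276 kJ
ΔH = Σ(broken) − Σ(formed) = 9169 − 12276 = −3107 kJ
For 5× the reaction as written: 5 × (−3107) = −15535 kJ

ΔH = −15535 kJ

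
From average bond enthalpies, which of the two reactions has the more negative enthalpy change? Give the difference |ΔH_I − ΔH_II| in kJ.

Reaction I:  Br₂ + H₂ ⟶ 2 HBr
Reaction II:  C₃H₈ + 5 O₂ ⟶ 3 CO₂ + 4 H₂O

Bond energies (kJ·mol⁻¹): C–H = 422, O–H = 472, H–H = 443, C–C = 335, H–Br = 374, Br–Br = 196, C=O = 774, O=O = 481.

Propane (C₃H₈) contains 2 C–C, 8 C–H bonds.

Reaction I:
  Bonds broken (reactants):
    Br–Br: 1 × 196 = 196
    H–H: 1 × 443 = 443
    Σ(broken) = 639 kJ
  Bonds formed (products):
    H–Br: 2 × 374 = 748
    Σ(formed) = 748 kJ
  ΔH_I = 639 − 748 = −109 kJ
Reaction II:
  Bonds broken (reactants):
    C–C: 2 × 335 = 670
    C–H: 8 × 422 = 3376
    O=O: 5 × 481 = 2405
    Σ(broken) = 6451 kJ
  Bonds formed (products):
    C=O: 6 × 774 = 4644
    O–H: 8 × 472 = 3776
    Σ(formed) = 8420 kJ
  ΔH_II = 6451 − 8420 = −1969 kJ
ΔH_I − ΔH_II = +1860 kJ, so reaction II has the more negative ΔH; |ΔH_I − ΔH_II| = 1860 kJ.

Reaction II, by 1860 kJ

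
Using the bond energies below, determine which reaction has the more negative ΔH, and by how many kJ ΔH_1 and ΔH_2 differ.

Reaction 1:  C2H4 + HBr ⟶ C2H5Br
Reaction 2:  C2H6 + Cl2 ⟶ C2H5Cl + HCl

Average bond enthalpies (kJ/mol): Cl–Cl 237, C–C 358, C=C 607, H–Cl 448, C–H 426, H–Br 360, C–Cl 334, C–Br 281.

Reaction 2, by 21 kJ

Reaction 1:
  Bonds broken (reactants):
    C–H: 4 × 426 = 1704
    C=C: 1 × 607 = 607
    H–Br: 1 × 360 = 360
    Σ(broken) = 2671 kJ
  Bonds formed (products):
    C–Br: 1 × 281 = 281
    C–C: 1 × 358 = 358
    C–H: 5 × 426 = 2130
    Σ(formed) = 2769 kJ
  ΔH_1 = 2671 − 2769 = −98 kJ
Reaction 2:
  Bonds broken (reactants):
    C–C: 1 × 358 = 358
    C–H: 6 × 426 = 2556
    Cl–Cl: 1 × 237 = 237
    Σ(broken) = 3151 kJ
  Bonds formed (products):
    C–C: 1 × 358 = 358
    C–Cl: 1 × 334 = 334
    C–H: 5 × 426 = 2130
    H–Cl: 1 × 448 = 448
    Σ(formed) = 3270 kJ
  ΔH_2 = 3151 − 3270 = −119 kJ
ΔH_1 − ΔH_2 = +21 kJ, so reaction 2 has the more negative ΔH; |ΔH_1 − ΔH_2| = 21 kJ.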